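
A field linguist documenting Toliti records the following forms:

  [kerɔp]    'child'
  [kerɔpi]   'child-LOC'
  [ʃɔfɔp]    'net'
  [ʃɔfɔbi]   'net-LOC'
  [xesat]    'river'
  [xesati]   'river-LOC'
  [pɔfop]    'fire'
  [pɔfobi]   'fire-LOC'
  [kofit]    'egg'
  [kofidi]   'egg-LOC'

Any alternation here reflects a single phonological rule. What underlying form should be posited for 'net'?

/ʃɔfɔb/

In [ʃɔfɔp] and [ʃɔfɔbi] the final segment of 'net' alternates: [p] ~ [b].
But 'child' keeps [p] in both environments ([kerɔp], [kerɔpi]), so there is no rule changing /p/ to [b] before the LOC suffix.
The alternation reflects word-final obstruent devoicing: voiced obstruents become voiceless word-finally. /b/ is underlying.
So 'net' = /ʃɔfɔb/.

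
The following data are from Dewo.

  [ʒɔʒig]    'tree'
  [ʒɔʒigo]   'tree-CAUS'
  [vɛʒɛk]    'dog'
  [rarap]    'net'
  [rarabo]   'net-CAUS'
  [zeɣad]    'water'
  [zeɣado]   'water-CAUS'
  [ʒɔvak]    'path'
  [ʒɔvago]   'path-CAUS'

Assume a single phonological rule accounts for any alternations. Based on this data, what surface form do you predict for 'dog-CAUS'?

[vɛʒɛgo]

'path' shows [k] ~ [g] at the end of the stem ([ʒɔvak] vs [ʒɔvago]).
The stem 'tree' ([ʒɔʒig], [ʒɔʒigo]) shows [g] unchanged in both environments, so [g] cannot be basic with [k] derived in isolation.
So /k/ is underlying, and a rule of intervocalic voicing — voiceless stops become voiced between vowels — gives [g].
The one attested form of 'dog', [vɛʒɛk], shows underlying /vɛʒɛk/. Applying the same rule between vowels gives [vɛʒɛgo].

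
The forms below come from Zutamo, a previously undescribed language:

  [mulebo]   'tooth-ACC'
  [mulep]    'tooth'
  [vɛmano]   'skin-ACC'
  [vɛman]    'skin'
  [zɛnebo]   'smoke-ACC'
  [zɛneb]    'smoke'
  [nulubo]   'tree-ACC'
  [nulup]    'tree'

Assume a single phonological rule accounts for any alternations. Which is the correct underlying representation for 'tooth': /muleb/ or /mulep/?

/mulep/

'tooth' shows [b] ~ [p] at the end of the stem ([mulebo] vs [mulep]).
Compare 'smoke', with invariant [b] in [zɛnebo] and [zɛneb]: an analysis with underlying /b/ and a rule producing [p] in isolation would wrongly predict alternation here too.
The underlying segment must be /p/; voiceless stops become voiced between vowels, yielding [b] there.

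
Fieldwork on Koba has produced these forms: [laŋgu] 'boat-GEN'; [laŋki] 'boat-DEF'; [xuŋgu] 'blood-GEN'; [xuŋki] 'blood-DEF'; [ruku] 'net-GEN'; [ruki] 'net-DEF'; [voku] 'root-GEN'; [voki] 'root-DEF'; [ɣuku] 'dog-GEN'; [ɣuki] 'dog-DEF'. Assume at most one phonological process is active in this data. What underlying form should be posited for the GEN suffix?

/-gu/

The GEN suffix surfaces as [-gu] and [-ku], depending on the final segment of the stem.
The DEF suffix, which begins with [k], is invariant after every stem; so [k] is not altered by any rule here.
So the underlying form is /-gu/, and voiced stops become voiceless after a vowel.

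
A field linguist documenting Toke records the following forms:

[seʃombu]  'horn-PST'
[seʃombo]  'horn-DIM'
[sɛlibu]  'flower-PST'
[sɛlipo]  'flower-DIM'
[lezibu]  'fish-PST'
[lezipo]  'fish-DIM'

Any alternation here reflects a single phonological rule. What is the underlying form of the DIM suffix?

The DIM morpheme has two allomorphs, [-bo] and [-po].
By contrast the PST suffix keeps its initial [b] throughout — that segment must be underlying.
The DIM suffix is therefore /-po/ underlyingly, with post-nasal voicing: voiceless stops become voiced after a nasal.

/-po/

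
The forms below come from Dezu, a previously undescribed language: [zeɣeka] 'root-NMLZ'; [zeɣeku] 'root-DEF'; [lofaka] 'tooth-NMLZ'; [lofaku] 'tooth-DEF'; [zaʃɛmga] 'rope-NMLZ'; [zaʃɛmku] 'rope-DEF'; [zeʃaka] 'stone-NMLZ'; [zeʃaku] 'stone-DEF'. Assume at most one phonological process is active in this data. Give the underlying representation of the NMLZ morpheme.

/-ga/

The NMLZ suffix surfaces as [-ga] and [-ka], depending on the final segment of the stem.
By contrast the DEF suffix keeps its initial [k] throughout — that segment must be underlying.
So the underlying form is /-ga/, and voiced stops become voiceless after a vowel.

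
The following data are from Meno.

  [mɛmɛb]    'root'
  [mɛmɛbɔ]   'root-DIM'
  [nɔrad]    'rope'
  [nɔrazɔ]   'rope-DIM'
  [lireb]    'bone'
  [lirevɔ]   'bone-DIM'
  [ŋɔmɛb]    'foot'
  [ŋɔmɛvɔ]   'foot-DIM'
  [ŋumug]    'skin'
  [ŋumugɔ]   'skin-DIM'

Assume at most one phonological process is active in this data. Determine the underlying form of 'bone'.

In [lireb] and [lirevɔ] the final segment of 'bone' alternates: [b] ~ [v].
But 'root' keeps [b] in both environments ([mɛmɛb], [mɛmɛbɔ]), so there is no rule changing /b/ to [v] before the DIM suffix.
Therefore /v/ is basic and [b] is derived by word-final hardening (voiced fricatives become stops word-finally).
Hence 'bone' is /lirev/ underlyingly.

/lirev/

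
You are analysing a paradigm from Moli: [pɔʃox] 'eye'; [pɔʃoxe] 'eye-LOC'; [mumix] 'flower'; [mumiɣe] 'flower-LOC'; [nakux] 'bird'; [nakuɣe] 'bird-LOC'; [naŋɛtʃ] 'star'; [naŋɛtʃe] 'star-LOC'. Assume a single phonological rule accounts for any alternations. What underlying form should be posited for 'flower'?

The root 'flower' surfaces as [mumix] and [mumiɣe], with a stem-final [x] ~ [ɣ] alternation.
But 'eye' keeps [x] in both environments ([pɔʃox], [pɔʃoxe]), so there is no rule changing /x/ to [ɣ] before the LOC suffix.
Therefore /ɣ/ is basic and [x] is derived by word-final obstruent devoicing (voiced obstruents become voiceless word-finally).
The underlying form of 'flower' is therefore /mumiɣ/.

/mumiɣ/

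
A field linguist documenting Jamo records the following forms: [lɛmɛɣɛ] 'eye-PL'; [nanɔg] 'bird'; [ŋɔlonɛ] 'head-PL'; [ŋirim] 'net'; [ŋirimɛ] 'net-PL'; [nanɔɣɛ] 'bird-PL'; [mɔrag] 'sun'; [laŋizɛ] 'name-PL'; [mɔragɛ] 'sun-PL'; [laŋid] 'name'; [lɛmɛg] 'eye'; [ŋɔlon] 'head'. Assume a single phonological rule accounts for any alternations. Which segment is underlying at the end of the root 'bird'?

/ɣ/

'bird' shows [ɣ] ~ [g] at the end of the stem ([nanɔɣɛ] vs [nanɔg]).
If /g/ were underlying and a rule turned it into [ɣ] before the PL suffix, 'sun' would also alternate; but it has [g] in both [mɔragɛ] and [mɔrag].
So /ɣ/ is underlying, and a rule of word-final hardening — voiced fricatives become stops word-finally — gives [g].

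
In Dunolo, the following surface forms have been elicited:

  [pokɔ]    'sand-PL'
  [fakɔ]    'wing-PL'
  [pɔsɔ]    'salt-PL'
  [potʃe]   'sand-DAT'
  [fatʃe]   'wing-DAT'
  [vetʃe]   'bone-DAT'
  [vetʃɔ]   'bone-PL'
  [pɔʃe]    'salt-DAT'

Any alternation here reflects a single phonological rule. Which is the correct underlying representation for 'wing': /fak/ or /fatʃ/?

/fak/

'wing' shows [k] ~ [tʃ] at the end of the stem ([fakɔ] vs [fatʃe]).
Compare 'bone', with invariant [tʃ] in [vetʃɔ] and [vetʃe]: an analysis with underlying /tʃ/ and a rule producing [k] before the PL suffix would wrongly predict alternation here too.
The underlying segment must be /k/; /k/ and /s/ become palato-alveolar [tʃ] and [ʃ] before a front vowel, yielding [tʃ] there.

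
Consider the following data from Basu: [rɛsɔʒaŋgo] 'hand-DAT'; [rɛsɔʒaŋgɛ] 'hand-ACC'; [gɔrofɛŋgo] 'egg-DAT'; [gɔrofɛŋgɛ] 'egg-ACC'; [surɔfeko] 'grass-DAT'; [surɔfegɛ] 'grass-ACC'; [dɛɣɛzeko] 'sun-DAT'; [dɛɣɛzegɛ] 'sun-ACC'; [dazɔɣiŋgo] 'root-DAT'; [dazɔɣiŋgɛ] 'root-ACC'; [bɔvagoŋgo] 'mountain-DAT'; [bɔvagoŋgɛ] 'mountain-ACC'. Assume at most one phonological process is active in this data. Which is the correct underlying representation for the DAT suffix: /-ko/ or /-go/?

The DAT suffix surfaces as [-go] and [-ko], depending on the final segment of the stem.
The ACC suffix, which begins with [g], is invariant after every stem; so [g] is not altered by any rule here.
The DAT suffix is therefore /-ko/ underlyingly, with post-nasal voicing: voiceless stops become voiced after a nasal.

/-ko/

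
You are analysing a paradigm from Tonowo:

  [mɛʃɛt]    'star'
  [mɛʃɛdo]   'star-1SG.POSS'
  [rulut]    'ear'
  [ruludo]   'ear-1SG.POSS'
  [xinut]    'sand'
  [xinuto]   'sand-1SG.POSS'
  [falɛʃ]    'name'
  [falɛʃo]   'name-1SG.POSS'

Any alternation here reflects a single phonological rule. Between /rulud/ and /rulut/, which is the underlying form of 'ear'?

/rulud/

In [rulut] and [ruludo] the final segment of 'ear' alternates: [t] ~ [d].
If /t/ were underlying and a rule turned it into [d] before the 1SG.POSS suffix, 'sand' would also alternate; but it has [t] in both [xinut] and [xinuto].
The alternation reflects word-final obstruent devoicing: voiced obstruents become voiceless word-finally. /d/ is underlying.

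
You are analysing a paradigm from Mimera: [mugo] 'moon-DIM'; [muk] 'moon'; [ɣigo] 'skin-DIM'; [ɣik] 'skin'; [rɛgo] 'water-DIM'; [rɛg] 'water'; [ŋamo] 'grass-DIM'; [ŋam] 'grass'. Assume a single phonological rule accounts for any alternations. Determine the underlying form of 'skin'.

/ɣik/

'skin' shows [g] ~ [k] at the end of the stem ([ɣigo] vs [ɣik]).
Compare 'water', with invariant [g] in [rɛgo] and [rɛg]: an analysis with underlying /g/ and a rule producing [k] in isolation would wrongly predict alternation here too.
Therefore /k/ is basic and [g] is derived by intervocalic voicing (voiceless stops become voiced between vowels).
The underlying form of 'skin' is therefore /ɣik/.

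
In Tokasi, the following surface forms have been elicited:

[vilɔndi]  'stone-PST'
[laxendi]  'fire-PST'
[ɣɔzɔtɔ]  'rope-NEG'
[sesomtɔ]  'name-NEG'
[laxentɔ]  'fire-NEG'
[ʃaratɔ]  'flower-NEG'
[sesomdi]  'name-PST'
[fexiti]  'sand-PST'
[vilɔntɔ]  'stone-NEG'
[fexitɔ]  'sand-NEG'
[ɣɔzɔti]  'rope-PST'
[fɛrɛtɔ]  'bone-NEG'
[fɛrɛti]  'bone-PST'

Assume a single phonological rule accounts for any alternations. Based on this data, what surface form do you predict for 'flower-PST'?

[ʃarati]

The PST suffix surfaces as [-di] and [-ti], depending on the final segment of the stem.
By contrast the NEG suffix keeps its initial [t] throughout — that segment must be underlying.
So the underlying form is /-di/, and voiced stops become voiceless after a vowel.
After 'flower', which ends in a vowel, the suffix surfaces as [-ti], giving [ʃarati].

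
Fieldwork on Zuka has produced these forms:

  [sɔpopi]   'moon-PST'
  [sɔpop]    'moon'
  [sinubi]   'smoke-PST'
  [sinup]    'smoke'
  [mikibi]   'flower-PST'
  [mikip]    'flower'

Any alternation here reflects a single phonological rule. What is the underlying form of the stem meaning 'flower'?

/mikib/

The root 'flower' surfaces as [mikibi] and [mikip], with a stem-final [b] ~ [p] alternation.
But 'moon' keeps [p] in both environments ([sɔpopi], [sɔpop]), so there is no rule changing /p/ to [b] before the PST suffix.
Therefore /b/ is basic and [p] is derived by word-final obstruent devoicing (voiced obstruents become voiceless word-finally).
So 'flower' = /mikib/.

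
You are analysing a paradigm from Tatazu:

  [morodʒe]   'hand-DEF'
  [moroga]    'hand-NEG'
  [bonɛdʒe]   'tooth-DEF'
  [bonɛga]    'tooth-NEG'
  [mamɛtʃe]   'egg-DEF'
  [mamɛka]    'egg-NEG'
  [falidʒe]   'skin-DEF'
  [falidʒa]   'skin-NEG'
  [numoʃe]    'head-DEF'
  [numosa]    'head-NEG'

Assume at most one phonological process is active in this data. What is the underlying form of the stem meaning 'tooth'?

/bonɛg/

In [bonɛdʒe] and [bonɛga] the final segment of 'tooth' alternates: [dʒ] ~ [g].
If /dʒ/ were underlying and a rule turned it into [g] before the NEG suffix, 'skin' would also alternate; but it has [dʒ] in both [falidʒe] and [falidʒa].
The alternation reflects palatalization before a front vowel: /k/, /g/ and /s/ become palato-alveolar [tʃ], [dʒ] and [ʃ] before a front vowel. /g/ is underlying.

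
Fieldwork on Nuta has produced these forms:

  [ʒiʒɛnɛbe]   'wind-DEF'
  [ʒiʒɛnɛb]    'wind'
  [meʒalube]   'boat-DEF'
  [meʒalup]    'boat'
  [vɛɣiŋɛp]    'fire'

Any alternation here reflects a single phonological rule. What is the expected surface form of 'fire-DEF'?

The stem for 'boat' ends in [b] in [meʒalube] but [p] in [meʒalup].
If /b/ were underlying and a rule turned it into [p] in isolation, 'wind' would also alternate; but it has [b] in both [ʒiʒɛnɛbe] and [ʒiʒɛnɛb].
The alternation reflects intervocalic voicing: voiceless stops become voiced between vowels. /p/ is underlying.
The one attested form of 'fire', [vɛɣiŋɛp], shows underlying /vɛɣiŋɛp/. Applying the same rule between vowels gives [vɛɣiŋɛbe].

[vɛɣiŋɛbe]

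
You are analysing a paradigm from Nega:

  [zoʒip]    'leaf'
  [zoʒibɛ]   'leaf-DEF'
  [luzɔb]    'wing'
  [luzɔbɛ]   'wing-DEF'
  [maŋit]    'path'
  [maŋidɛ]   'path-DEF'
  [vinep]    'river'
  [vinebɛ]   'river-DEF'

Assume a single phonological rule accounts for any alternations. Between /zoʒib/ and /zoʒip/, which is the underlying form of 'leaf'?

The stem for 'leaf' ends in [p] in [zoʒip] but [b] in [zoʒibɛ].
The stem 'wing' ([luzɔb], [luzɔbɛ]) shows [b] unchanged in both environments, so [b] cannot be basic with [p] derived in isolation.
Therefore /p/ is basic and [b] is derived by intervocalic voicing (voiceless stops become voiced between vowels).

/zoʒip/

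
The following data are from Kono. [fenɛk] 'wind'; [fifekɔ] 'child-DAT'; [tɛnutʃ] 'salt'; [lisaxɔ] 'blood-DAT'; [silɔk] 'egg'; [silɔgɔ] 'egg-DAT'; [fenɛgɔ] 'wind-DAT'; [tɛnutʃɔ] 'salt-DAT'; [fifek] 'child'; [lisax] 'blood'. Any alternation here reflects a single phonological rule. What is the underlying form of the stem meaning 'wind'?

In [fenɛgɔ] and [fenɛk] the final segment of 'wind' alternates: [g] ~ [k].
The stem 'child' ([fifekɔ], [fifek]) shows [k] unchanged in both environments, so [k] cannot be basic with [g] derived before the DAT suffix.
The alternation reflects word-final obstruent devoicing: voiced obstruents become voiceless word-finally. /g/ is underlying.

/fenɛg/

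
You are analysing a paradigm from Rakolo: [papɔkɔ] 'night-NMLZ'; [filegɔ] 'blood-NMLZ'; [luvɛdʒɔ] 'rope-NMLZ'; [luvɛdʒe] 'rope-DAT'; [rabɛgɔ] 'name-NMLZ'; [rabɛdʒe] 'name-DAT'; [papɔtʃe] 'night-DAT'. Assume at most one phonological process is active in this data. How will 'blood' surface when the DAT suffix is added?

[filedʒe]

The root 'name' surfaces as [rabɛdʒe] and [rabɛgɔ], with a stem-final [dʒ] ~ [g] alternation.
But 'rope' keeps [dʒ] in both environments ([luvɛdʒe], [luvɛdʒɔ]), so there is no rule changing /dʒ/ to [g] before the NMLZ suffix.
So /g/ is underlying, and a rule of palatalization before a front vowel — /k/ and /g/ become palato-alveolar [tʃ] and [dʒ] before a front vowel — gives [dʒ].
The one attested form of 'blood', [filegɔ], shows underlying /fileg/. Applying the same rule before a front vowel gives [filedʒe].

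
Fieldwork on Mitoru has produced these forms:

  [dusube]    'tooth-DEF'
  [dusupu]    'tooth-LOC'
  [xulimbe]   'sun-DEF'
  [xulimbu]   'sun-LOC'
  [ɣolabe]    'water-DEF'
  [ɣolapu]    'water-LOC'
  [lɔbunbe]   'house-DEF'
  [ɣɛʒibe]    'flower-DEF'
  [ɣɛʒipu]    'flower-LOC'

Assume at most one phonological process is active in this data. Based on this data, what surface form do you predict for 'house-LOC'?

The LOC morpheme has two allomorphs, [-bu] and [-pu].
The DEF suffix, which begins with [b], is invariant after every stem; so [b] is not altered by any rule here.
So the underlying form is /-pu/, and voiceless stops become voiced after a nasal.
After 'house', which ends in a nasal, the suffix surfaces as [-bu], giving [lɔbunbu].

[lɔbunbu]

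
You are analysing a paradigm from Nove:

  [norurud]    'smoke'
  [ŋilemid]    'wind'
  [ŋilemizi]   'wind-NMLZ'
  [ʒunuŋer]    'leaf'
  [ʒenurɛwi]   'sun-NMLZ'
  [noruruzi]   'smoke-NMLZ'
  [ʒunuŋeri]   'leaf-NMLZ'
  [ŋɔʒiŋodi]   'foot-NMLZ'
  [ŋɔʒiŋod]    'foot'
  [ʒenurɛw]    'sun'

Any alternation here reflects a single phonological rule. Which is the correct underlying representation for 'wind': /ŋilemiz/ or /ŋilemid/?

In [ŋilemizi] and [ŋilemid] the final segment of 'wind' alternates: [z] ~ [d].
But 'foot' keeps [d] in both environments ([ŋɔʒiŋodi], [ŋɔʒiŋod]), so there is no rule changing /d/ to [z] before the NMLZ suffix.
The alternation reflects word-final hardening: voiced fricatives become stops word-finally. /z/ is underlying.

/ŋilemiz/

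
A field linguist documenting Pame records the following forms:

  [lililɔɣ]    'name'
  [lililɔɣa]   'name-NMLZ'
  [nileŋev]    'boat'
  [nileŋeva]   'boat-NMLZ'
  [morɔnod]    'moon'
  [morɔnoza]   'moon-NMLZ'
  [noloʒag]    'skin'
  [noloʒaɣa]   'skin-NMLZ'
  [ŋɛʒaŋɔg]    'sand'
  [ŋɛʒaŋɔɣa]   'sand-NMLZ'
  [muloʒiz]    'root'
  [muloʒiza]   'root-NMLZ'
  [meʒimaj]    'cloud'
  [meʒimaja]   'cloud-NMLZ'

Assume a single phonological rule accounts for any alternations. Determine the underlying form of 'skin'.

/noloʒag/

The stem for 'skin' ends in [g] in [noloʒag] but [ɣ] in [noloʒaɣa].
Compare 'name', with invariant [ɣ] in [lililɔɣ] and [lililɔɣa]: an analysis with underlying /ɣ/ and a rule producing [g] in isolation would wrongly predict alternation here too.
The underlying segment must be /g/; voiced stops become fricatives between vowels, yielding [ɣ] there.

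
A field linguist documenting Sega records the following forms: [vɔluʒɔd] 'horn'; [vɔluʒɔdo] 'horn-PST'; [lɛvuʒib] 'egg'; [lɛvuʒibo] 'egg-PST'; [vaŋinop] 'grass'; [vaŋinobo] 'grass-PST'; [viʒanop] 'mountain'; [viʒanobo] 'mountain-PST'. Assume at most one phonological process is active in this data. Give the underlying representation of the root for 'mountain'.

In [viʒanop] and [viʒanobo] the final segment of 'mountain' alternates: [p] ~ [b].
The stem 'egg' ([lɛvuʒib], [lɛvuʒibo]) shows [b] unchanged in both environments, so [b] cannot be basic with [p] derived in isolation.
The underlying segment must be /p/; voiceless stops become voiced between vowels, yielding [b] there.
So 'mountain' = /viʒanop/.

/viʒanop/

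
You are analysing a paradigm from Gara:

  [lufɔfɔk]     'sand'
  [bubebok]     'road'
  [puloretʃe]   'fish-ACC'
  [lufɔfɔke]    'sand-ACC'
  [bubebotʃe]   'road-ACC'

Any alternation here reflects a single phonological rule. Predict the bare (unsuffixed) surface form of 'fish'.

In [bubebotʃe] and [bubebok] the final segment of 'road' alternates: [tʃ] ~ [k].
If /k/ were underlying and a rule turned it into [tʃ] before the ACC suffix, 'sand' would also alternate; but it has [k] in both [lufɔfɔke] and [lufɔfɔk].
So /tʃ/ is underlying, and a rule of depalatalization — palato-alveolar /tʃ/ becomes [k] when no front vowel follows — gives [k].
The one attested form of 'fish', [puloretʃe], shows underlying /puloretʃ/. Applying the same rule when no front vowel follows gives [pulorek].

[pulorek]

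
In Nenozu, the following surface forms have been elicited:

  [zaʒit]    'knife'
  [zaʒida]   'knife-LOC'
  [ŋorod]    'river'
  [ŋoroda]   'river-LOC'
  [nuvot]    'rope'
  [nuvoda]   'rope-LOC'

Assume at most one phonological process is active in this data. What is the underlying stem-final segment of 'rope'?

/t/

The root 'rope' surfaces as [nuvot] and [nuvoda], with a stem-final [t] ~ [d] alternation.
But 'river' keeps [d] in both environments ([ŋorod], [ŋoroda]), so there is no rule changing /d/ to [t] in isolation.
So /t/ is underlying, and a rule of intervocalic voicing — voiceless stops become voiced between vowels — gives [d].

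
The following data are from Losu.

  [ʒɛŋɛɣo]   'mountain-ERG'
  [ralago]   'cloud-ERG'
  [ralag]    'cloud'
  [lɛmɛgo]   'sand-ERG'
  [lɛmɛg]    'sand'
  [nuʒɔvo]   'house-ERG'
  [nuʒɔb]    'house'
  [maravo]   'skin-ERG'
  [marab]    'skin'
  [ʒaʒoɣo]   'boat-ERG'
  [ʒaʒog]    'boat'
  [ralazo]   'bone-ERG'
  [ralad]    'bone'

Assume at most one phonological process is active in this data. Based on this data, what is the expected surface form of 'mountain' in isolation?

[ʒɛŋɛg]

The root 'boat' surfaces as [ʒaʒoɣo] and [ʒaʒog], with a stem-final [ɣ] ~ [g] alternation.
Compare 'sand', with invariant [g] in [lɛmɛgo] and [lɛmɛg]: an analysis with underlying /g/ and a rule producing [ɣ] before the ERG suffix would wrongly predict alternation here too.
The alternation reflects word-final hardening: voiced fricatives become stops word-finally. /ɣ/ is underlying.
From [ʒɛŋɛɣo] the stem 'mountain' is /ʒɛŋɛɣ/; word-finally this yields [ʒɛŋɛg].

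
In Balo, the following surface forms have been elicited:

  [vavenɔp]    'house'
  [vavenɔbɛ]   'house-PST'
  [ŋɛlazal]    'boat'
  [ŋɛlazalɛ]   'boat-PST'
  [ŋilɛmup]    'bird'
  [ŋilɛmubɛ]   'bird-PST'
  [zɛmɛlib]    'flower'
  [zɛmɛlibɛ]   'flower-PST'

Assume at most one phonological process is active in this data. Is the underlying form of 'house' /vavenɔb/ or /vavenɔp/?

/vavenɔp/

The root 'house' surfaces as [vavenɔp] and [vavenɔbɛ], with a stem-final [p] ~ [b] alternation.
If /b/ were underlying and a rule turned it into [p] in isolation, 'flower' would also alternate; but it has [b] in both [zɛmɛlib] and [zɛmɛlibɛ].
So /p/ is underlying, and a rule of intervocalic voicing — voiceless stops become voiced between vowels — gives [b].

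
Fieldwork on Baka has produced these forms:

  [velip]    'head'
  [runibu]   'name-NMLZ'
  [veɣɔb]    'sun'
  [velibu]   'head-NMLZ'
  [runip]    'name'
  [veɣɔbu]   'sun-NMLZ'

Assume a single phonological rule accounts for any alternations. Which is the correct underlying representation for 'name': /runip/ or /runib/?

/runip/

In [runibu] and [runip] the final segment of 'name' alternates: [b] ~ [p].
If /b/ were underlying and a rule turned it into [p] in isolation, 'sun' would also alternate; but it has [b] in both [veɣɔbu] and [veɣɔb].
The underlying segment must be /p/; voiceless stops become voiced between vowels, yielding [b] there.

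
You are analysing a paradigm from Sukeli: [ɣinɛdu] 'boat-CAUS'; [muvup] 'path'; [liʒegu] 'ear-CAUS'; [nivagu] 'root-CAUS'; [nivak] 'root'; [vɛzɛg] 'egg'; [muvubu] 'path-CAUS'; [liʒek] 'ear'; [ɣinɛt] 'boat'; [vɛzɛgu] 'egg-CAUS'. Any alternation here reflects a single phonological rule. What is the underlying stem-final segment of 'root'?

/k/

The root 'root' surfaces as [nivagu] and [nivak], with a stem-final [g] ~ [k] alternation.
If /g/ were underlying and a rule turned it into [k] in isolation, 'egg' would also alternate; but it has [g] in both [vɛzɛgu] and [vɛzɛg].
Therefore /k/ is basic and [g] is derived by intervocalic voicing (voiceless stops become voiced between vowels).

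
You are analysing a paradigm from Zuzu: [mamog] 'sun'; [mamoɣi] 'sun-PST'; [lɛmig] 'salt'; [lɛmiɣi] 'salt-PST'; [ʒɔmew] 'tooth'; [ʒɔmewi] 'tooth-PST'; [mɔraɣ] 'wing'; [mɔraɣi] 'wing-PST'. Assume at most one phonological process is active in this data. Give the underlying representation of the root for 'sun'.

The root 'sun' surfaces as [mamog] and [mamoɣi], with a stem-final [g] ~ [ɣ] alternation.
If /ɣ/ were underlying and a rule turned it into [g] in isolation, 'wing' would also alternate; but it has [ɣ] in both [mɔraɣ] and [mɔraɣi].
Therefore /g/ is basic and [ɣ] is derived by intervocalic spirantization (voiced stops become fricatives between vowels).

/mamog/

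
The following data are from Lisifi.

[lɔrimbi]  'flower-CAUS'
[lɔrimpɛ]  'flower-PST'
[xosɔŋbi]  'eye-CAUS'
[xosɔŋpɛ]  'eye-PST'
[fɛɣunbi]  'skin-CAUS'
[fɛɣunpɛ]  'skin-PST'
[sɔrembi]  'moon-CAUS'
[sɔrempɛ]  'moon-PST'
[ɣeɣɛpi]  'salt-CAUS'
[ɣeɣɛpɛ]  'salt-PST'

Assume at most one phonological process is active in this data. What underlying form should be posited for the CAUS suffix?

The CAUS suffix surfaces as [-bi] and [-pi], depending on the final segment of the stem.
The PST suffix, which begins with [p], is invariant after every stem; so [p] is not altered by any rule here.
So the underlying form is /-bi/, and voiced stops become voiceless after a vowel.

/-bi/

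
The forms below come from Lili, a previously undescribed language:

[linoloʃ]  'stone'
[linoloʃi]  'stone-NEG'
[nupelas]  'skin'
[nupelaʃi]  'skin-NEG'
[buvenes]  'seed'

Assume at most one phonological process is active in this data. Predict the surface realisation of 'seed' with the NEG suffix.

[buveneʃi]

In [nupelas] and [nupelaʃi] the final segment of 'skin' alternates: [s] ~ [ʃ].
The stem 'stone' ([linoloʃ], [linoloʃi]) shows [ʃ] unchanged in both environments, so [ʃ] cannot be basic with [s] derived in isolation.
The alternation reflects palatalization before a front vowel: /s/ becomes palato-alveolar [ʃ] before a front vowel. /s/ is underlying.
The one attested form of 'seed', [buvenes], shows underlying /buvenes/. Applying the same rule before a front vowel gives [buveneʃi].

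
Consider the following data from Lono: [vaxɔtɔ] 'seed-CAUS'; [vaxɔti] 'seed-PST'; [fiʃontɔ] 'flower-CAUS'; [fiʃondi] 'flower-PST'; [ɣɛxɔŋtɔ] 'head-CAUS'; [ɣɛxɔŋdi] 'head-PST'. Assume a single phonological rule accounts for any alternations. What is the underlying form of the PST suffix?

The PST morpheme has two allomorphs, [-di] and [-ti].
The CAUS suffix, which begins with [t], is invariant after every stem; so [t] is not altered by any rule here.
The PST suffix is therefore /-di/ underlyingly, with post-vocalic devoicing: voiced stops become voiceless after a vowel.

/-di/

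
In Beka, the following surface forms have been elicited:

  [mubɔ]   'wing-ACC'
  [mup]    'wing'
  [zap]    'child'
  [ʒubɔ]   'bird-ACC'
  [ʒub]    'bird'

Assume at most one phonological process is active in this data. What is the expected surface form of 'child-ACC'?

The stem for 'wing' ends in [b] in [mubɔ] but [p] in [mup].
But 'bird' keeps [b] in both environments ([ʒubɔ], [ʒub]), so there is no rule changing /b/ to [p] in isolation.
The underlying segment must be /p/; voiceless stops become voiced between vowels, yielding [b] there.
From [zap] the stem 'child' is /zap/; between vowels this yields [zabɔ].

[zabɔ]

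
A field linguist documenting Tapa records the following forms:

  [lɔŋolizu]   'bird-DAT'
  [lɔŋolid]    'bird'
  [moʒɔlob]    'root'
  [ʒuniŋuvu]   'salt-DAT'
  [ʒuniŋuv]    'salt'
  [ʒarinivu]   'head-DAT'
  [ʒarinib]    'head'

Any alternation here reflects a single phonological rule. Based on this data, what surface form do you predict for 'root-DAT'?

[moʒɔlovu]

The stem for 'head' ends in [v] in [ʒarinivu] but [b] in [ʒarinib].
If /v/ were underlying and a rule turned it into [b] in isolation, 'salt' would also alternate; but it has [v] in both [ʒuniŋuvu] and [ʒuniŋuv].
Therefore /b/ is basic and [v] is derived by intervocalic spirantization (voiced stops become fricatives between vowels).
From [moʒɔlob] the stem 'root' is /moʒɔlob/; between vowels this yields [moʒɔlovu].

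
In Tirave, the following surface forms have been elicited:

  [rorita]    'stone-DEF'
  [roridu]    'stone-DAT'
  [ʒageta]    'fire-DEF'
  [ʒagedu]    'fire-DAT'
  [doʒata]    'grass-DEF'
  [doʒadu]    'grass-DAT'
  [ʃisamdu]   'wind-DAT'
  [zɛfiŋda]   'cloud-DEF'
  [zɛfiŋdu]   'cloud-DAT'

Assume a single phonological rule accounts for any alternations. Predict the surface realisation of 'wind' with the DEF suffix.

[ʃisamda]

The DEF morpheme has two allomorphs, [-da] and [-ta].
By contrast the DAT suffix keeps its initial [d] throughout — that segment must be underlying.
So the underlying form is /-ta/, and voiceless stops become voiced after a nasal.
After 'wind', which ends in a nasal, the suffix surfaces as [-da], giving [ʃisamda].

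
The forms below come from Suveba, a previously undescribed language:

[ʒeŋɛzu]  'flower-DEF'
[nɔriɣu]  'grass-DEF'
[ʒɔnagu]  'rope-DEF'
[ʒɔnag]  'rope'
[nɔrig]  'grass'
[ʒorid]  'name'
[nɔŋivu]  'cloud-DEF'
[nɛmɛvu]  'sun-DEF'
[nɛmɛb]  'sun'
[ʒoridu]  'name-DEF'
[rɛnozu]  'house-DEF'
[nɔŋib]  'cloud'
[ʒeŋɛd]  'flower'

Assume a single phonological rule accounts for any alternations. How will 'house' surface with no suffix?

In [ʒeŋɛd] and [ʒeŋɛzu] the final segment of 'flower' alternates: [d] ~ [z].
If /d/ were underlying and a rule turned it into [z] before the DEF suffix, 'name' would also alternate; but it has [d] in both [ʒorid] and [ʒoridu].
So /z/ is underlying, and a rule of word-final hardening — voiced fricatives become stops word-finally — gives [d].
From [rɛnozu] the stem 'house' is /rɛnoz/; word-finally this yields [rɛnod].

[rɛnod]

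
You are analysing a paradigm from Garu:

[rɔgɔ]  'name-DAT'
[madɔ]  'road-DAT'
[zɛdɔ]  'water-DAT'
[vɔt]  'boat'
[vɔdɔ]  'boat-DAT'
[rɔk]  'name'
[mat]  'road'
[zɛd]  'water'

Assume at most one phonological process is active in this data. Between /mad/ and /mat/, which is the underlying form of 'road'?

The stem for 'road' ends in [d] in [madɔ] but [t] in [mat].
The stem 'water' ([zɛdɔ], [zɛd]) shows [d] unchanged in both environments, so [d] cannot be basic with [t] derived in isolation.
The alternation reflects intervocalic voicing: voiceless stops become voiced between vowels. /t/ is underlying.

/mat/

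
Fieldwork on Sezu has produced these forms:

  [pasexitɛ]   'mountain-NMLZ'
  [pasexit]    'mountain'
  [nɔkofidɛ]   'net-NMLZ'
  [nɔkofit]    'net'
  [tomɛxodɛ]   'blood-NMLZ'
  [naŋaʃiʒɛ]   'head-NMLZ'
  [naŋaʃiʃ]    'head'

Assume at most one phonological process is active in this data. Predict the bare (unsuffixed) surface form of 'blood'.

The root 'net' surfaces as [nɔkofidɛ] and [nɔkofit], with a stem-final [d] ~ [t] alternation.
If /t/ were underlying and a rule turned it into [d] before the NMLZ suffix, 'mountain' would also alternate; but it has [t] in both [pasexitɛ] and [pasexit].
The underlying segment must be /d/; voiced obstruents become voiceless word-finally, yielding [t] there.
From [tomɛxodɛ] the stem 'blood' is /tomɛxod/; word-finally this yields [tomɛxot].

[tomɛxot]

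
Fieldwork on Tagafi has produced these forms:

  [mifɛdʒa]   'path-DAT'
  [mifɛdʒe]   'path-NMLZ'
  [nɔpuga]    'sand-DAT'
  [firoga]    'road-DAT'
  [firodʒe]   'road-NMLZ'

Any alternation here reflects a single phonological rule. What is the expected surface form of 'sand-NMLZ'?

[nɔpudʒe]

'road' shows [g] ~ [dʒ] at the end of the stem ([firoga] vs [firodʒe]).
If /dʒ/ were underlying and a rule turned it into [g] before the DAT suffix, 'path' would also alternate; but it has [dʒ] in both [mifɛdʒa] and [mifɛdʒe].
So /g/ is underlying, and a rule of palatalization before a front vowel — /g/ becomes palato-alveolar [dʒ] before a front vowel — gives [dʒ].
From [nɔpuga] the stem 'sand' is /nɔpug/; before a front vowel this yields [nɔpudʒe].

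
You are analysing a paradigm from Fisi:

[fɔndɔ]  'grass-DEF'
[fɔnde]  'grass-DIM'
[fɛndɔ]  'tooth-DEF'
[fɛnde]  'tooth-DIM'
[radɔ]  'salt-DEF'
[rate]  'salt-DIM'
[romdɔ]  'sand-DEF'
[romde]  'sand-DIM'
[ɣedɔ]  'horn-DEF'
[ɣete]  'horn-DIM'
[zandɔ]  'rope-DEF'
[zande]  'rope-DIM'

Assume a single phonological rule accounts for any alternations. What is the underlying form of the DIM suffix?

/-te/

The DIM suffix surfaces as [-de] and [-te], depending on the final segment of the stem.
By contrast the DEF suffix keeps its initial [d] throughout — that segment must be underlying.
So the underlying form is /-te/, and voiceless stops become voiced after a nasal.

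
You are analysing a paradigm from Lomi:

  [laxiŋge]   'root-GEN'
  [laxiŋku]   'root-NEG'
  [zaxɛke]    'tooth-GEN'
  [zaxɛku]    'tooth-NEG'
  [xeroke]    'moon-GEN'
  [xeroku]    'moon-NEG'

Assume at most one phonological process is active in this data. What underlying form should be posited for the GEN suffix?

/-ge/

The GEN morpheme has two allomorphs, [-ge] and [-ke].
The NEG suffix, which begins with [k], is invariant after every stem; so [k] is not altered by any rule here.
The GEN suffix is therefore /-ge/ underlyingly, with post-vocalic devoicing: voiced stops become voiceless after a vowel.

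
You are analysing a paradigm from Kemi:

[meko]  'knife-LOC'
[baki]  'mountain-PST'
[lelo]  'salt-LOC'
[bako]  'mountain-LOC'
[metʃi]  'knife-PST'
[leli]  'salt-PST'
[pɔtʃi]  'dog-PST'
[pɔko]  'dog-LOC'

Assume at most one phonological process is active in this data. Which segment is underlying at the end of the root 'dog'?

The root 'dog' surfaces as [pɔtʃi] and [pɔko], with a stem-final [tʃ] ~ [k] alternation.
Compare 'mountain', with invariant [k] in [baki] and [bako]: an analysis with underlying /k/ and a rule producing [tʃ] before the PST suffix would wrongly predict alternation here too.
Therefore /tʃ/ is basic and [k] is derived by depalatalization (palato-alveolar /tʃ/ becomes [k] when no front vowel follows).

/tʃ/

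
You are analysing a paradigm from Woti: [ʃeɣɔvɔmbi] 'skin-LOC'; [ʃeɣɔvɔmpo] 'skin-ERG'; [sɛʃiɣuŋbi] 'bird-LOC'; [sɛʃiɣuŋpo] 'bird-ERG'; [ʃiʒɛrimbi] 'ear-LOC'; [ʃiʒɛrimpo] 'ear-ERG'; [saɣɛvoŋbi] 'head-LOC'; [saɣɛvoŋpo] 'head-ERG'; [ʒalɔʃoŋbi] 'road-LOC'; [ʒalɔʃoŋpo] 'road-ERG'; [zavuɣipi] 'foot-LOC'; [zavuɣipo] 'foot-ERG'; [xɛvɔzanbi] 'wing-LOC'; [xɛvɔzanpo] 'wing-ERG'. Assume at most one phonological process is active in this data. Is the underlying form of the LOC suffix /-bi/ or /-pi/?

/-bi/

The LOC morpheme has two allomorphs, [-bi] and [-pi].
The ERG suffix, which begins with [p], is invariant after every stem; so [p] is not altered by any rule here.
So the underlying form is /-bi/, and voiced stops become voiceless after a vowel.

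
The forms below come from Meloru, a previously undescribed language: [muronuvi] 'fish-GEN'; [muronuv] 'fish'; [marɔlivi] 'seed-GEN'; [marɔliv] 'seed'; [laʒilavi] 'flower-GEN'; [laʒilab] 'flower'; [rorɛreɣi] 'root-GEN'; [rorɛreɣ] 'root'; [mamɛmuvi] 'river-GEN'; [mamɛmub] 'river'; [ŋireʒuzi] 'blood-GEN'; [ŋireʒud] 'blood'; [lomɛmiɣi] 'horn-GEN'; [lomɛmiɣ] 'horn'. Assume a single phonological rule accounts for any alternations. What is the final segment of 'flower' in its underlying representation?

/b/

'flower' shows [v] ~ [b] at the end of the stem ([laʒilavi] vs [laʒilab]).
If /v/ were underlying and a rule turned it into [b] in isolation, 'seed' would also alternate; but it has [v] in both [marɔlivi] and [marɔliv].
So /b/ is underlying, and a rule of intervocalic spirantization — voiced stops become fricatives between vowels — gives [v].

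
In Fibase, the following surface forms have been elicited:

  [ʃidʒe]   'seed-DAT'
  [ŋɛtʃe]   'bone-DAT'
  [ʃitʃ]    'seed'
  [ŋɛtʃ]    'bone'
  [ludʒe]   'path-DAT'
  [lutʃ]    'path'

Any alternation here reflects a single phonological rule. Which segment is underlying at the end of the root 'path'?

The stem for 'path' ends in [dʒ] in [ludʒe] but [tʃ] in [lutʃ].
If /tʃ/ were underlying and a rule turned it into [dʒ] before the DAT suffix, 'bone' would also alternate; but it has [tʃ] in both [ŋɛtʃe] and [ŋɛtʃ].
Therefore /dʒ/ is basic and [tʃ] is derived by word-final obstruent devoicing (voiced obstruents become voiceless word-finally).

/dʒ/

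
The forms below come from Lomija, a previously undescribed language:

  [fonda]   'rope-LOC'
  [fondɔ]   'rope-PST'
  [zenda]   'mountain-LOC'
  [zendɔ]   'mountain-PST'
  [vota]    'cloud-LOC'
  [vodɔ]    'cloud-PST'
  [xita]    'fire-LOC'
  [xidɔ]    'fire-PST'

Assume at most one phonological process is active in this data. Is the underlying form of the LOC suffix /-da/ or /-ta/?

/-ta/

The LOC morpheme has two allomorphs, [-da] and [-ta].
By contrast the PST suffix keeps its initial [d] throughout — that segment must be underlying.
So the underlying form is /-ta/, and voiceless stops become voiced after a nasal.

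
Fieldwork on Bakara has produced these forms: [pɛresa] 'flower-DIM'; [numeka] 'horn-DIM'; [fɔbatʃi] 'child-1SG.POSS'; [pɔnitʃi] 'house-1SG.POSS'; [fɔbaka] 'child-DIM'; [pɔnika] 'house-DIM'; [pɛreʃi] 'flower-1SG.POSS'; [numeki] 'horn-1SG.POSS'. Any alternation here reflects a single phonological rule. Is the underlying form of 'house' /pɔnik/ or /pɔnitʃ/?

/pɔnitʃ/

The root 'house' surfaces as [pɔnitʃi] and [pɔnika], with a stem-final [tʃ] ~ [k] alternation.
If /k/ were underlying and a rule turned it into [tʃ] before the 1SG.POSS suffix, 'horn' would also alternate; but it has [k] in both [numeki] and [numeka].
The underlying segment must be /tʃ/; palato-alveolar /tʃ/ and /ʃ/ become [k] and [s] when no front vowel follows, yielding [k] there.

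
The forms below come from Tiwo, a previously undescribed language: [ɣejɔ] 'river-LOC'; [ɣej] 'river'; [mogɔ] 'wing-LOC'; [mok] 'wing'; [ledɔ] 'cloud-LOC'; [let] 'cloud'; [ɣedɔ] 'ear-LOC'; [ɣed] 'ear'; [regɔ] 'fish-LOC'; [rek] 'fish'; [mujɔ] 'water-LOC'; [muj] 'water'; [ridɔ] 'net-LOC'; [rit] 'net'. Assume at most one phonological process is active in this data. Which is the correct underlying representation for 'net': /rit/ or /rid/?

'net' shows [d] ~ [t] at the end of the stem ([ridɔ] vs [rit]).
The stem 'ear' ([ɣedɔ], [ɣed]) shows [d] unchanged in both environments, so [d] cannot be basic with [t] derived in isolation.
The alternation reflects intervocalic voicing: voiceless stops become voiced between vowels. /t/ is underlying.

/rit/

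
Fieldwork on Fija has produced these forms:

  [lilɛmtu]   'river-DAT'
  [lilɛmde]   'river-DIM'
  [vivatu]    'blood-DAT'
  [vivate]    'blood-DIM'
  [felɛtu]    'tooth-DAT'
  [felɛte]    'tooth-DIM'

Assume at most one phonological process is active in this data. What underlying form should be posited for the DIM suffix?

The DIM suffix surfaces as [-de] and [-te], depending on the final segment of the stem.
The DAT suffix, which begins with [t], is invariant after every stem; so [t] is not altered by any rule here.
So the underlying form is /-de/, and voiced stops become voiceless after a vowel.

/-de/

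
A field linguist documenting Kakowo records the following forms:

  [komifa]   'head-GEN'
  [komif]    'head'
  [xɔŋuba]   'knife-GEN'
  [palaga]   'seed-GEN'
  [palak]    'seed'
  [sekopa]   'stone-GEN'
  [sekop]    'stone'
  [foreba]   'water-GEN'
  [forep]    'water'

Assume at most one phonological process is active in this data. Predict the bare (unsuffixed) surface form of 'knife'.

[xɔŋup]

The stem for 'water' ends in [b] in [foreba] but [p] in [forep].
But 'stone' keeps [p] in both environments ([sekopa], [sekop]), so there is no rule changing /p/ to [b] before the GEN suffix.
So /b/ is underlying, and a rule of word-final obstruent devoicing — voiced obstruents become voiceless word-finally — gives [p].
From [xɔŋuba] the stem 'knife' is /xɔŋub/; word-finally this yields [xɔŋup].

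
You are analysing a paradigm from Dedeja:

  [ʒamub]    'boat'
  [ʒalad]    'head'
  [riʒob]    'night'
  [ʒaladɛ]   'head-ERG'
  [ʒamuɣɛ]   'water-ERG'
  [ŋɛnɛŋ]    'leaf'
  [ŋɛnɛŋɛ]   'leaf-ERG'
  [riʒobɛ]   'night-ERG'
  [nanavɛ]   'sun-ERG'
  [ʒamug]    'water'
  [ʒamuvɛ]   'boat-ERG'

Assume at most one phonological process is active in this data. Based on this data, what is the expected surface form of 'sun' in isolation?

[nanab]

The stem for 'boat' ends in [v] in [ʒamuvɛ] but [b] in [ʒamub].
Compare 'night', with invariant [b] in [riʒobɛ] and [riʒob]: an analysis with underlying /b/ and a rule producing [v] before the ERG suffix would wrongly predict alternation here too.
The alternation reflects word-final hardening: voiced fricatives become stops word-finally. /v/ is underlying.
From [nanavɛ] the stem 'sun' is /nanav/; word-finally this yields [nanab].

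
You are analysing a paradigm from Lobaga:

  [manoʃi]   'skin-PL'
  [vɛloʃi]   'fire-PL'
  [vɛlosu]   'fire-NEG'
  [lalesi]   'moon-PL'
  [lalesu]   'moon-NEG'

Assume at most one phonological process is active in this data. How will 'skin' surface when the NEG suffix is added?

[manosu]

'fire' shows [ʃ] ~ [s] at the end of the stem ([vɛloʃi] vs [vɛlosu]).
Compare 'moon', with invariant [s] in [lalesi] and [lalesu]: an analysis with underlying /s/ and a rule producing [ʃ] before the PL suffix would wrongly predict alternation here too.
Therefore /ʃ/ is basic and [s] is derived by depalatalization (palato-alveolar /ʃ/ becomes [s] when no front vowel follows).
The one attested form of 'skin', [manoʃi], shows underlying /manoʃ/. Applying the same rule when no front vowel follows gives [manosu].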